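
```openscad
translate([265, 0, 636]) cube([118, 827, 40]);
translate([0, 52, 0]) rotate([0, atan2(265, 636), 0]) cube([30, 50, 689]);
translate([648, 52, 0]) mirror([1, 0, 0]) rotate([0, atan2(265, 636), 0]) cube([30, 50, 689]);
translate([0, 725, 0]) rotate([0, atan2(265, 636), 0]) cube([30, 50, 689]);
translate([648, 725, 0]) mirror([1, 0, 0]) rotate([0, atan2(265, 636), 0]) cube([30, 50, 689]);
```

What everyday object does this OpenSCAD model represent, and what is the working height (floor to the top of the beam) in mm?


A sawhorse. The overall height is 676 mm.

A beam across two mirrored pairs of raked legs — a sawhorse. The beam's underside is at z = 636 (matching the legs' vertical rise in atan2(265, 636)) and the beam is 40 mm tall, so its top is at 636 + 40 = 676 mm. The raked legs top out at the beam's underside, so that is the highest point.


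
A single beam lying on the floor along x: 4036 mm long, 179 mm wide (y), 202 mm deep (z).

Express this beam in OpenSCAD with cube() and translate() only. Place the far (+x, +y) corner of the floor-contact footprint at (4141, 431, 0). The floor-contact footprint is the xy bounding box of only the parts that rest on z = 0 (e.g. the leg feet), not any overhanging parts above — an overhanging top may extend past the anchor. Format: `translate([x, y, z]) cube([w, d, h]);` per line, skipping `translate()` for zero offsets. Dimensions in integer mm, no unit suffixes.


translate([105, 252, 0]) cube([4036, 179, 202]);


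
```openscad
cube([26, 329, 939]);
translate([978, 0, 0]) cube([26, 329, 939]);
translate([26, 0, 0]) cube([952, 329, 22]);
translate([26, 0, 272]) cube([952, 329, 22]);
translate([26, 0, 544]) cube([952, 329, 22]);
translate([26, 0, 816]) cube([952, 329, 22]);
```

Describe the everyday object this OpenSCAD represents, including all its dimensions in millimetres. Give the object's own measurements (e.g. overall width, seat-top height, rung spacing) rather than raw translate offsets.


An open bookshelf. Two side panels, each 26 mm thick, 329 mm deep and 939 mm tall, stand 1004 mm apart (outside-to-outside). Between them sit 4 shelves, each 22 mm thick and 329 mm deep, spanning the full gap between the sides. The bottom shelf rests on the floor (its underside at z = 0) and the clear gap between one shelf's top and the next shelf's underside is 250 mm.


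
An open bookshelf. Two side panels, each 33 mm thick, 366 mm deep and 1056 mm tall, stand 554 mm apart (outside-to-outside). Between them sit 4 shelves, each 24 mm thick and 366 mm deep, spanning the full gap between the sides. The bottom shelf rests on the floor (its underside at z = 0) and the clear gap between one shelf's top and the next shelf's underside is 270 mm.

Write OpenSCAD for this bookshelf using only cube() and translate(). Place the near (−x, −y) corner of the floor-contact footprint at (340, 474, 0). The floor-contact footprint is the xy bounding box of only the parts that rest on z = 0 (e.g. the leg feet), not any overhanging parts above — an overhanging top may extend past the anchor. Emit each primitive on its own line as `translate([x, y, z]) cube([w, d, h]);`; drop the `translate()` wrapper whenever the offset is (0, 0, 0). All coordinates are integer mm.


translate([340, 474, 0]) cube([33, 366, 1056]);
translate([861, 474, 0]) cube([33, 366, 1056]);
translate([373, 474, 0]) cube([488, 366, 24]);
translate([373, 474, 294]) cube([488, 366, 24]);
translate([373, 474, 588]) cube([488, 366, 24]);
translate([373, 474, 882]) cube([488, 366, 24]);


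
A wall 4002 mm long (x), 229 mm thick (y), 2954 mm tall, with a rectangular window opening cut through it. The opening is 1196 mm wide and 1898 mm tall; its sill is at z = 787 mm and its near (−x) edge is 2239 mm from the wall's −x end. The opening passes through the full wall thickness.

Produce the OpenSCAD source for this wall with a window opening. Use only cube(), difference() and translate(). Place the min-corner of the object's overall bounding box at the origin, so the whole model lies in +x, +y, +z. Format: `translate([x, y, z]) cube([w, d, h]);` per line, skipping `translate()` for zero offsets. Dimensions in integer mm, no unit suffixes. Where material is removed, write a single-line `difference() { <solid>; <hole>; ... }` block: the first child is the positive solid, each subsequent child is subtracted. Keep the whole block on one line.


difference() { cube([4002, 229, 2954]); translate([2239, 0, 787]) cube([1196, 229, 1898]); }


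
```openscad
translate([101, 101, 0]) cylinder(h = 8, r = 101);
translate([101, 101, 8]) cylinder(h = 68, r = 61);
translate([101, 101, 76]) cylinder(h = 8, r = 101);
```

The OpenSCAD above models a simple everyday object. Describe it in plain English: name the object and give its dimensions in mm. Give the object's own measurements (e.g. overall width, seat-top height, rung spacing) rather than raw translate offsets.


A spool: two coaxial disc flanges of radius 101 mm and thickness 8 mm, joined by a core cylinder of radius 61 mm and height 68 mm. The lower flange rests on z = 0 and the three cylinders share a vertical axis.


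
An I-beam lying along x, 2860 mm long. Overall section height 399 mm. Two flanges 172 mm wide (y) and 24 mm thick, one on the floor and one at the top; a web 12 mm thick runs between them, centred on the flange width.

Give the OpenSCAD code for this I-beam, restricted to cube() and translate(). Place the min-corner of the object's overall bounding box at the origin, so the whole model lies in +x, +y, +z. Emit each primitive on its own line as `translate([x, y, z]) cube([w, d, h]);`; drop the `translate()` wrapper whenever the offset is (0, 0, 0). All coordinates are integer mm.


cube([2860, 172, 24]);
translate([0, 80, 24]) cube([2860, 12, 351]);
translate([0, 0, 375]) cube([2860, 172, 24]);


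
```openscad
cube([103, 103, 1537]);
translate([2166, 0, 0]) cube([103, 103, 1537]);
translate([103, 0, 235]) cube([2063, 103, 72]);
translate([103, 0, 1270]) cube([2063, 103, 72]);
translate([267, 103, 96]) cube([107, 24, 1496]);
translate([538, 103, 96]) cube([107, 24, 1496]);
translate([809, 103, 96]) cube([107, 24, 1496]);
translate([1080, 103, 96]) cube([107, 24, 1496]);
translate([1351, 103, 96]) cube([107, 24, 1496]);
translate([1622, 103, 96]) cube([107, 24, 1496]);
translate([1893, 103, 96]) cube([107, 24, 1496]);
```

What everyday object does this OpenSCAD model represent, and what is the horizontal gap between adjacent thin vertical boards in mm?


A fence section. The picket gap is 164 mm.

Two posts, two rails, 7 pickets — a fence section. Span 2063 mm holds 7 pickets of 107 mm with 8 equal gaps: ⌊(2063 − 7·107) / 8⌋ = 164 mm.


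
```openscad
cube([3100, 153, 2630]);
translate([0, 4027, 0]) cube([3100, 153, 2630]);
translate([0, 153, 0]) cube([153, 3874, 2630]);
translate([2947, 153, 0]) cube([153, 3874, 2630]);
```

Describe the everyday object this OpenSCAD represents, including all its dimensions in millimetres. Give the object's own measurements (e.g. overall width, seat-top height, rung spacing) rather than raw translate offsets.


The wall frame of a small rectangular building: four walls, each 2630 mm tall and 153 mm thick, enclosing a footprint 3100 mm (x) by 4180 mm (y) outside-to-outside, with no floor or roof. The front and back walls (the −y and +y sides) span the full width; the two side walls fit between them.


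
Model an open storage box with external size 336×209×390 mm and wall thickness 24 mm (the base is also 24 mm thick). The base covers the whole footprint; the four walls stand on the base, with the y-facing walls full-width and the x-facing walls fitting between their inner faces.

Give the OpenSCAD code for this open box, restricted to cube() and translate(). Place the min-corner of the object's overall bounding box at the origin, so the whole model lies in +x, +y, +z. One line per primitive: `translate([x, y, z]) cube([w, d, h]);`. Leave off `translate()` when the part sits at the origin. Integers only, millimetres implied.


cube([336, 209, 24]);
translate([0, 0, 24]) cube([336, 24, 366]);
translate([0, 185, 24]) cube([336, 24, 366]);
translate([0, 24, 24]) cube([24, 161, 366]);
translate([312, 24, 24]) cube([24, 161, 366]);


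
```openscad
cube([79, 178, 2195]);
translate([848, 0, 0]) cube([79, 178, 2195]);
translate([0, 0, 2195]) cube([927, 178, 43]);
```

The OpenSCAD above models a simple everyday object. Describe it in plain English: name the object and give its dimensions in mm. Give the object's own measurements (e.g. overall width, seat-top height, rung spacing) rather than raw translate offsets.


A door frame. The clear opening is 769 mm wide and 2195 mm high. Two 79 mm wide jambs, 178 mm deep, stand either side of the opening from the floor to the top of the opening. A 43 mm thick head sits across the top of both jambs, spanning the full outside width of the frame.


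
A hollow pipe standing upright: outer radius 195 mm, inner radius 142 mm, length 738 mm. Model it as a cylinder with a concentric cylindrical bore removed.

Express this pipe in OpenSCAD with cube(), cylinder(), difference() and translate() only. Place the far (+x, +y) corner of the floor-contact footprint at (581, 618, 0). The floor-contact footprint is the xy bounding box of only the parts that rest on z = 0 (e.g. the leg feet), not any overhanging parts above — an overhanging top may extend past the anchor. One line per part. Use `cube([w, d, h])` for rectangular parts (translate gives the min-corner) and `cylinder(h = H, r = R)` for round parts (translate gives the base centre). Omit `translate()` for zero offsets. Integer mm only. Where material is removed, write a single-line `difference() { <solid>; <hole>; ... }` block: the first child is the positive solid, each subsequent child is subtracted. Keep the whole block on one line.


difference() { translate([386, 423, 0]) cylinder(h = 738, r = 195); translate([386, 423, 0]) cylinder(h = 738, r = 142); }


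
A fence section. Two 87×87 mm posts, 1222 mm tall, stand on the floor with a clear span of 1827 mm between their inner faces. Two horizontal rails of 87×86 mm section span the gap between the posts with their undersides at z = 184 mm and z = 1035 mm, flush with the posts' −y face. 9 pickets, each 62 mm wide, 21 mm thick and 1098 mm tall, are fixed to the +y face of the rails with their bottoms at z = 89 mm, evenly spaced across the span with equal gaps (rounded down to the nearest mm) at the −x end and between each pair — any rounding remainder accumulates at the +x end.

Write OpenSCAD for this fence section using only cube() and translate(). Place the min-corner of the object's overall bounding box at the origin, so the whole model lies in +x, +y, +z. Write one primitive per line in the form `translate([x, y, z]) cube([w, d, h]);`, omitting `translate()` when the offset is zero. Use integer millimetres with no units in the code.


cube([87, 87, 1222]);
translate([1914, 0, 0]) cube([87, 87, 1222]);
translate([87, 0, 184]) cube([1827, 87, 86]);
translate([87, 0, 1035]) cube([1827, 87, 86]);
translate([213, 87, 89]) cube([62, 21, 1098]);
translate([401, 87, 89]) cube([62, 21, 1098]);
translate([589, 87, 89]) cube([62, 21, 1098]);
translate([777, 87, 89]) cube([62, 21, 1098]);
translate([965, 87, 89]) cube([62, 21, 1098]);
translate([1153, 87, 89]) cube([62, 21, 1098]);
translate([1341, 87, 89]) cube([62, 21, 1098]);
translate([1529, 87, 89]) cube([62, 21, 1098]);
translate([1717, 87, 89]) cube([62, 21, 1098]);


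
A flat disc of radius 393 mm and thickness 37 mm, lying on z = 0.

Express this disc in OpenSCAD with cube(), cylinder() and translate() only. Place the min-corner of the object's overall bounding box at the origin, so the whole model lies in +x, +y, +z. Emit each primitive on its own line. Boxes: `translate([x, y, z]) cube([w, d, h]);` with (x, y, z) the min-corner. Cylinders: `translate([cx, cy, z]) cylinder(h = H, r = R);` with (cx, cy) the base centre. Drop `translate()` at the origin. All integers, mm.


translate([393, 393, 0]) cylinder(h = 37, r = 393);


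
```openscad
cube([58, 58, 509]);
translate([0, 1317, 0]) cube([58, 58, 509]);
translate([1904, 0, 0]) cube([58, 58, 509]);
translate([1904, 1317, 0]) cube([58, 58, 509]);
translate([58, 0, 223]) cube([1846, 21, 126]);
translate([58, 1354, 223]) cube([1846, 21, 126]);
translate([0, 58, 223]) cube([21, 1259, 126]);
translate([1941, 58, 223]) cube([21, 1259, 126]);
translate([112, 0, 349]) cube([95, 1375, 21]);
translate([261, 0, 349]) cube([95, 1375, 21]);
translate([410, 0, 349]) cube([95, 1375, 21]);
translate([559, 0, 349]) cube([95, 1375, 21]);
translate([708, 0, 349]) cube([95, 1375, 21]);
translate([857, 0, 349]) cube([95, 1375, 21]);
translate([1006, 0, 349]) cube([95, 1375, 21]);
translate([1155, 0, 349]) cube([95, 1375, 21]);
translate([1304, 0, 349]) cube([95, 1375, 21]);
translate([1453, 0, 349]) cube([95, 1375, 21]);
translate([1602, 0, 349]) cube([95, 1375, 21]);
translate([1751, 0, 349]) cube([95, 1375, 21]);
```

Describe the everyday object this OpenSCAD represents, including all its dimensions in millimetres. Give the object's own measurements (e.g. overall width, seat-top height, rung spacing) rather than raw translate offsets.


A bed frame 1962 mm long (x) by 1375 mm wide (y). Four 58×58 mm corner posts, 509 mm tall, at the corners of the footprint. Four rails of 21 mm thickness and 126 mm height run between adjacent posts with their undersides at z = 223 mm, their outer faces flush with the outside of the frame (the two x-running rails run between the posts' inner faces; the two y-running rails run between the posts' inner faces). 12 slats, each 95 mm wide (x) and 21 mm thick, lie across the top of the two x-running rails, running the full 1375 mm width of the frame in y; along x they sit between the end posts with a 54 mm gap after the −x posts and between neighbouring slats, leaving 58 mm before the +x posts.


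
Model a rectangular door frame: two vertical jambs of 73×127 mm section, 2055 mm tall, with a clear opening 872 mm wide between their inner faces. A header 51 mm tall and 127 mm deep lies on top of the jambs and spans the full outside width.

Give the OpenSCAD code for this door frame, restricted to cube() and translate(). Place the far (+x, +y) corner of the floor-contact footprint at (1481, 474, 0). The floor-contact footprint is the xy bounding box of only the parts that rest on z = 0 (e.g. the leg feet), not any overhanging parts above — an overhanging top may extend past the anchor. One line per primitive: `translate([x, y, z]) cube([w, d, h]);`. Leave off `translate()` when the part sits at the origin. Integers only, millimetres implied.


translate([463, 347, 0]) cube([73, 127, 2055]);
translate([1408, 347, 0]) cube([73, 127, 2055]);
translate([463, 347, 2055]) cube([1018, 127, 51]);


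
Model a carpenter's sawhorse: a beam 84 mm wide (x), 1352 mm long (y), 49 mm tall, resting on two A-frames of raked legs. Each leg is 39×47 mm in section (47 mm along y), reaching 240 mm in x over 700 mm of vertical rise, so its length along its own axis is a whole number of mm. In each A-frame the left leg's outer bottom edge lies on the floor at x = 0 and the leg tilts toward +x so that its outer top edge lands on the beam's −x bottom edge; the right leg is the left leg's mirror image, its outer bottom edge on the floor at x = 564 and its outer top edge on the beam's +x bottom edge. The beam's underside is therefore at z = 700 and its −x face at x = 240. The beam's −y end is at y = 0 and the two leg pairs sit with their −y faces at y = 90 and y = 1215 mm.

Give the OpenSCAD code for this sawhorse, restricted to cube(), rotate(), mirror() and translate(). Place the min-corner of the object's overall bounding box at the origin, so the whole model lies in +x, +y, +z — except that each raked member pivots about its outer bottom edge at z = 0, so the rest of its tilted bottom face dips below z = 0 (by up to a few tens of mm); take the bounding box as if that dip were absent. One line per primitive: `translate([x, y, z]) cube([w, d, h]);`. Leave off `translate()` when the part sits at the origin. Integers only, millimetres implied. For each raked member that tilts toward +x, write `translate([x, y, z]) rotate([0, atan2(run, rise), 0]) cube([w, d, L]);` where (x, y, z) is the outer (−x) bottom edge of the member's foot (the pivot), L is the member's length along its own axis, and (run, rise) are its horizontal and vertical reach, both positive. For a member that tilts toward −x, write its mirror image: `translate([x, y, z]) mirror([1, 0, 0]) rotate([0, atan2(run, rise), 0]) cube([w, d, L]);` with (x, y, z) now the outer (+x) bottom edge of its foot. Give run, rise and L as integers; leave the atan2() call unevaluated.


translate([240, 0, 700]) cube([84, 1352, 49]);
translate([0, 90, 0]) rotate([0, atan2(240, 700), 0]) cube([39, 47, 740]);
translate([564, 90, 0]) mirror([1, 0, 0]) rotate([0, atan2(240, 700), 0]) cube([39, 47, 740]);
translate([0, 1215, 0]) rotate([0, atan2(240, 700), 0]) cube([39, 47, 740]);
translate([564, 1215, 0]) mirror([1, 0, 0]) rotate([0, atan2(240, 700), 0]) cube([39, 47, 740]);


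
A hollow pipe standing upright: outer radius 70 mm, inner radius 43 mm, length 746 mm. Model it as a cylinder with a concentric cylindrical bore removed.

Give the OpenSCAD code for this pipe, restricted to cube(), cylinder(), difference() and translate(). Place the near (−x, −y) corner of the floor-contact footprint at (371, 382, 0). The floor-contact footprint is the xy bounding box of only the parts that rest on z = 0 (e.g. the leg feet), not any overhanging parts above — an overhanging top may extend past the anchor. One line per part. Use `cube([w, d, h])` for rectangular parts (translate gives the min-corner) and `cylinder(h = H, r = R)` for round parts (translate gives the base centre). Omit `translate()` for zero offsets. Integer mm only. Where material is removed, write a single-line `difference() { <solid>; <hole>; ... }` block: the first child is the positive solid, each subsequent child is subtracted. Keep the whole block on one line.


difference() { translate([441, 452, 0]) cylinder(h = 746, r = 70); translate([441, 452, 0]) cylinder(h = 746, r = 43); }


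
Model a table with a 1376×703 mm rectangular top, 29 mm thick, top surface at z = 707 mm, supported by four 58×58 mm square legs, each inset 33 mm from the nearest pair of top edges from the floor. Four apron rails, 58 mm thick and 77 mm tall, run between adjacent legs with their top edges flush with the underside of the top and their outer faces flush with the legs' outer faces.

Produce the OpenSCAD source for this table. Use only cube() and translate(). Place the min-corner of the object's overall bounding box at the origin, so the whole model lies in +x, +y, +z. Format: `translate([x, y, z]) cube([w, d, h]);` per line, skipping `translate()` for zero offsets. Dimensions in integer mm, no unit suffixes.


// leg_h = 707 - 29 = 678
// apron z = 678 - 77 = 601
translate([0, 0, 678]) cube([1376, 703, 29]);
translate([33, 33, 0]) cube([58, 58, 678]);
translate([1285, 33, 0]) cube([58, 58, 678]);
translate([33, 612, 0]) cube([58, 58, 678]);
translate([1285, 612, 0]) cube([58, 58, 678]);
translate([91, 33, 601]) cube([1194, 58, 77]);
translate([91, 612, 601]) cube([1194, 58, 77]);
translate([33, 91, 601]) cube([58, 521, 77]);
translate([1285, 91, 601]) cube([58, 521, 77]);


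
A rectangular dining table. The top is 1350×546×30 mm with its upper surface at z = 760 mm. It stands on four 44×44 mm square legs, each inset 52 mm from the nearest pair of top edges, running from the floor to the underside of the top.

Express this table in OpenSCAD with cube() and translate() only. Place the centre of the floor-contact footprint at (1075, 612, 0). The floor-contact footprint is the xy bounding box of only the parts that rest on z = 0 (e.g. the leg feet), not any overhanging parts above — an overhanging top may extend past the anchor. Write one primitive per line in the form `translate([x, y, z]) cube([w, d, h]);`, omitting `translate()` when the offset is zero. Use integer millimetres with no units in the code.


// leg_h = 760 - 30 = 730
translate([400, 339, 730]) cube([1350, 546, 30]);
translate([452, 391, 0]) cube([44, 44, 730]);
translate([1654, 391, 0]) cube([44, 44, 730]);
translate([452, 789, 0]) cube([44, 44, 730]);
translate([1654, 789, 0]) cube([44, 44, 730]);


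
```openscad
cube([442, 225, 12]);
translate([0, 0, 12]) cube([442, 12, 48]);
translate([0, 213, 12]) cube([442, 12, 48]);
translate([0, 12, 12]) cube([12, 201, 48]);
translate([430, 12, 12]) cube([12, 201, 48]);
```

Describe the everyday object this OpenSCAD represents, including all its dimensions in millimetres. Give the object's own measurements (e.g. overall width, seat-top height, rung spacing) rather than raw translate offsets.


An open-topped rectangular box: outside dimensions 442×225×60 mm, with a uniform wall and base thickness of 12 mm. The base is a full 442×225 slab on the floor; four walls sit on top of the base. The front and back walls (the −y and +y sides) span the full width; the two side walls fit between them.


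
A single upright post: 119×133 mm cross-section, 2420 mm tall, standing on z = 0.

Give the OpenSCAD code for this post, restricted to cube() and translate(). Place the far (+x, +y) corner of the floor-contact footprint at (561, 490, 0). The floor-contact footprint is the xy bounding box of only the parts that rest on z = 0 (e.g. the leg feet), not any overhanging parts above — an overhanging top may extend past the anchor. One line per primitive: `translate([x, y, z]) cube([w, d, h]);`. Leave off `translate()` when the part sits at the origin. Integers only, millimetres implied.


translate([442, 357, 0]) cube([119, 133, 2420]);


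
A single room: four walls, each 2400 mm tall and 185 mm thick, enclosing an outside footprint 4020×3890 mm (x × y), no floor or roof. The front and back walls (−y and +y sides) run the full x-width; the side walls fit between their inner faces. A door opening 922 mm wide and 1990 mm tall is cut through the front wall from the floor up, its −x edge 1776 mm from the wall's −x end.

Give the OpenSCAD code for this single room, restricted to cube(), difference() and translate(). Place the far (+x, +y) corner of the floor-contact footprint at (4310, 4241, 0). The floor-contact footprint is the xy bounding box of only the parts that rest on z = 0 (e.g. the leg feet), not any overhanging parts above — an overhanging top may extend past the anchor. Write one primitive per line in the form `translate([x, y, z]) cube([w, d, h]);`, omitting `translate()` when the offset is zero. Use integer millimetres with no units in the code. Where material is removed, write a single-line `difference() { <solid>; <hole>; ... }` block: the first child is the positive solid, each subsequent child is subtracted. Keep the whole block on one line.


difference() { translate([290, 351, 0]) cube([4020, 185, 2400]); translate([2066, 351, 0]) cube([922, 185, 1990]); }
translate([290, 4056, 0]) cube([4020, 185, 2400]);
translate([290, 536, 0]) cube([185, 3520, 2400]);
translate([4125, 536, 0]) cube([185, 3520, 2400]);


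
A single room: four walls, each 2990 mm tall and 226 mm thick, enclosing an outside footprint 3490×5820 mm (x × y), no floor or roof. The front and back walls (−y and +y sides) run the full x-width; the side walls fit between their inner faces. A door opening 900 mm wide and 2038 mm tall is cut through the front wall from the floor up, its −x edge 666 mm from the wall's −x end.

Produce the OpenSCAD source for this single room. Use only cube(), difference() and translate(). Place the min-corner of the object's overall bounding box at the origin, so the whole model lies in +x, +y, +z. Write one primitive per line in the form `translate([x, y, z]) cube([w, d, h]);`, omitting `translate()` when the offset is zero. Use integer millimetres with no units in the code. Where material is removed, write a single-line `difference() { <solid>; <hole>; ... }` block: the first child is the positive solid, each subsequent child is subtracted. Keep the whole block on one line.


difference() { cube([3490, 226, 2990]); translate([666, 0, 0]) cube([900, 226, 2038]); }
translate([0, 5594, 0]) cube([3490, 226, 2990]);
translate([0, 226, 0]) cube([226, 5368, 2990]);
translate([3264, 226, 0]) cube([226, 5368, 2990]);


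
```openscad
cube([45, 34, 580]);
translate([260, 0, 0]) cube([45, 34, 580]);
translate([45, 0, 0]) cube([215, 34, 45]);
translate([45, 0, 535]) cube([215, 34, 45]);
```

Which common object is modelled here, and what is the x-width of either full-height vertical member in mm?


A picture frame. The border width is 45 mm.

Four thin pieces enclosing a rectangular opening — a picture frame. The two full-height stiles are 580 mm tall; the top rail sits at z = 535 and is 45 mm tall, so the border above the opening is 580 − 535 = 45 mm, matching the stile x-width.


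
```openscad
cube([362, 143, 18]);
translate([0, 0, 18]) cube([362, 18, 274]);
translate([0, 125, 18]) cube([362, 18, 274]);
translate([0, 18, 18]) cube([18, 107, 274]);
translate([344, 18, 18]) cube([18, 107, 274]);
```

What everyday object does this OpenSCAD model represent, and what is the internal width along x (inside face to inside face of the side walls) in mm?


An open box. The internal width is 326 mm.

A 362×143 base slab with four walls standing on it — an open box. The base is 362 mm wide and the walls are 18 mm thick, so the internal width is 362 − 2 × 18 = 326 mm.


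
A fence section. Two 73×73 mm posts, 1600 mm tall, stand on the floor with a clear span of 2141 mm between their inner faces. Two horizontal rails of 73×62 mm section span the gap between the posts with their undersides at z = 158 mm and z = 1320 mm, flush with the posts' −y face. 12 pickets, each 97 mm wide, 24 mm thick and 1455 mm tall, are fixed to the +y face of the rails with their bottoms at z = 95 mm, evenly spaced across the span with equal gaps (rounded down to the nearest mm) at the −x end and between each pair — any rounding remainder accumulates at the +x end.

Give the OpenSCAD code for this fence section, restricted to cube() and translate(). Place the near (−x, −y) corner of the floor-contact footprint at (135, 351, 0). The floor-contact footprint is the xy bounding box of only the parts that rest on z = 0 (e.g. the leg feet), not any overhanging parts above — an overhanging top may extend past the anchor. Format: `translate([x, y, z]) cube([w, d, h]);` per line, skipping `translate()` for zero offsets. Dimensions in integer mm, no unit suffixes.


translate([135, 351, 0]) cube([73, 73, 1600]);
translate([2349, 351, 0]) cube([73, 73, 1600]);
translate([208, 351, 158]) cube([2141, 73, 62]);
translate([208, 351, 1320]) cube([2141, 73, 62]);
translate([283, 424, 95]) cube([97, 24, 1455]);
translate([455, 424, 95]) cube([97, 24, 1455]);
translate([627, 424, 95]) cube([97, 24, 1455]);
translate([799, 424, 95]) cube([97, 24, 1455]);
translate([971, 424, 95]) cube([97, 24, 1455]);
translate([1143, 424, 95]) cube([97, 24, 1455]);
translate([1315, 424, 95]) cube([97, 24, 1455]);
translate([1487, 424, 95]) cube([97, 24, 1455]);
translate([1659, 424, 95]) cube([97, 24, 1455]);
translate([1831, 424, 95]) cube([97, 24, 1455]);
translate([2003, 424, 95]) cube([97, 24, 1455]);
translate([2175, 424, 95]) cube([97, 24, 1455]);


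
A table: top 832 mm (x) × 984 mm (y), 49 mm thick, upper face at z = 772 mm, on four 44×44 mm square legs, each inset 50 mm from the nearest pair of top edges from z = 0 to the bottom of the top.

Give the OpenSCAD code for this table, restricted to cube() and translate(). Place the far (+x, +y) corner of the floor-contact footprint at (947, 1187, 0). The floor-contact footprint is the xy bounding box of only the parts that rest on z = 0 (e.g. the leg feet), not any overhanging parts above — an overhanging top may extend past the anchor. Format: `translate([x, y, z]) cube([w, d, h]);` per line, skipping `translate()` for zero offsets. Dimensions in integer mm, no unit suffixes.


translate([165, 253, 723]) cube([832, 984, 49]);
translate([215, 303, 0]) cube([44, 44, 723]);
translate([903, 303, 0]) cube([44, 44, 723]);
translate([215, 1143, 0]) cube([44, 44, 723]);
translate([903, 1143, 0]) cube([44, 44, 723]);


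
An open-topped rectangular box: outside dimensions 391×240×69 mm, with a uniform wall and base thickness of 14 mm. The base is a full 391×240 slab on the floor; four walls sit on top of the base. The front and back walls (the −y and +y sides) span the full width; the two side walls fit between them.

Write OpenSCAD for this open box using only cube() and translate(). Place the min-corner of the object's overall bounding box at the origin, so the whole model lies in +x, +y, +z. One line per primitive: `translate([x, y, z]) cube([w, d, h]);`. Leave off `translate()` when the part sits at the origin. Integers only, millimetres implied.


cube([391, 240, 14]);
translate([0, 0, 14]) cube([391, 14, 55]);
translate([0, 226, 14]) cube([391, 14, 55]);
translate([0, 14, 14]) cube([14, 212, 55]);
translate([377, 14, 14]) cube([14, 212, 55]);


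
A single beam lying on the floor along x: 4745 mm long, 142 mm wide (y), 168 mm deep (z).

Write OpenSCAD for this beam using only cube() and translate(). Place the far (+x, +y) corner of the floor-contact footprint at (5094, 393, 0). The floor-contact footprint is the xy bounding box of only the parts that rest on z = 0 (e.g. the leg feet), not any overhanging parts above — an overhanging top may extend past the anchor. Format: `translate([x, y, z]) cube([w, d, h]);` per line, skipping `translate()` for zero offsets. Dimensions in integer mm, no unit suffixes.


translate([349, 251, 0]) cube([4745, 142, 168]);


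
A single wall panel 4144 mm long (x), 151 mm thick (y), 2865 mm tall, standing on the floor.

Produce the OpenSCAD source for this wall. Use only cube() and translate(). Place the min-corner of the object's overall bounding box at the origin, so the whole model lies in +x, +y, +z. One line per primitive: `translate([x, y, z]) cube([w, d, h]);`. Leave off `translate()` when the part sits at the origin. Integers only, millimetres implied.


cube([4144, 151, 2865]);


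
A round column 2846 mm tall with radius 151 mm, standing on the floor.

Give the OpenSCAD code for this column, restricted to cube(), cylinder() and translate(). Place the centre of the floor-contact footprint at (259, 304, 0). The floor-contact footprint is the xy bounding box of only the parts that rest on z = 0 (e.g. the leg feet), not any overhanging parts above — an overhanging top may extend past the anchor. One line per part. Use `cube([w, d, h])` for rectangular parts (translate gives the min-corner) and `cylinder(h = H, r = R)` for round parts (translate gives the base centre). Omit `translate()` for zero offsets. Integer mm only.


translate([259, 304, 0]) cylinder(h = 2846, r = 151);


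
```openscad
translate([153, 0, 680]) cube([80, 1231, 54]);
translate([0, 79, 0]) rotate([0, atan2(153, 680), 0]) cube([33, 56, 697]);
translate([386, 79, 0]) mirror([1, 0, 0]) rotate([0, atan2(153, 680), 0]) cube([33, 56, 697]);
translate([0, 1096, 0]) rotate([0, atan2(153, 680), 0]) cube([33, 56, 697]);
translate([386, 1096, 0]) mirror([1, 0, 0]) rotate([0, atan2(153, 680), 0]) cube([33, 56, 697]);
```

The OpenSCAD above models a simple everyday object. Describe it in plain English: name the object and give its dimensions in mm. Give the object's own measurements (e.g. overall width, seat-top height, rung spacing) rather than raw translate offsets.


A sawhorse. A 80×1231×54 mm beam (x, y, z) sits on two A-frame leg pairs. Each pair is two raked legs of 33×56 mm section (56 mm along y) splaying symmetrically in x. Each leg rises 680 mm vertically over 153 mm of horizontal reach and is 697 mm long along its own axis. Every leg's outer bottom edge rests on the floor and its outer top edge meets a bottom edge of the beam — the left legs (tilting toward +x) meet the beam's −x bottom edge, the right legs (their mirror images, tilting toward −x) meet its +x bottom edge — so the leg tops tuck under the beam, the beam's underside is 680 mm above the floor, and the feet are 386 mm apart outside-to-outside with the beam centred between them. The two leg pairs are set in 79 mm from either end of the beam.


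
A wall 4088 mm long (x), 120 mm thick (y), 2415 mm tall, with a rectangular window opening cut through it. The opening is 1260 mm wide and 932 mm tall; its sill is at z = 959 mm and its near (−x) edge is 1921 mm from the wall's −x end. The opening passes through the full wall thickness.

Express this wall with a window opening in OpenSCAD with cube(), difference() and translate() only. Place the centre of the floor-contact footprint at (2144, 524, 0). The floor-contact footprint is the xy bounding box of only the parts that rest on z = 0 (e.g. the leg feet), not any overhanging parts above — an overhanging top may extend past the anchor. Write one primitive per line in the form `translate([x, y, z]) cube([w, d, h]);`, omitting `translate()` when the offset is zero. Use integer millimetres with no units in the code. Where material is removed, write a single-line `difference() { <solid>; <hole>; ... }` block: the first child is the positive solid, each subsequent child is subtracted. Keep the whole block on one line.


difference() { translate([100, 464, 0]) cube([4088, 120, 2415]); translate([2021, 464, 959]) cube([1260, 120, 932]); }


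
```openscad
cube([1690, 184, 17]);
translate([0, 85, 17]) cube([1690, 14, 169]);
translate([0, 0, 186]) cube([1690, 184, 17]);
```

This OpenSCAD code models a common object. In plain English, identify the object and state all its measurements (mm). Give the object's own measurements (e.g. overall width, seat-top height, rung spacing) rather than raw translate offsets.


An I-beam lying along x, 1690 mm long. Overall section height 203 mm. Two flanges 184 mm wide (y) and 17 mm thick, one on the floor and one at the top; a web 14 mm thick runs between them, centred on the flange width.


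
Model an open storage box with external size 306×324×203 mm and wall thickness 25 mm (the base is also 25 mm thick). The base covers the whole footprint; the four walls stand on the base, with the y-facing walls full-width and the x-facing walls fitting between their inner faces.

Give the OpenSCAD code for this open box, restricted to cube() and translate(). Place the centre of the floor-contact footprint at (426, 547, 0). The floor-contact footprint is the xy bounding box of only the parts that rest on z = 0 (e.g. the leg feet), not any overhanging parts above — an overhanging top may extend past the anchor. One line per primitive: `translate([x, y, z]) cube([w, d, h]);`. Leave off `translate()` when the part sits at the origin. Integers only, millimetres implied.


translate([273, 385, 0]) cube([306, 324, 25]);
translate([273, 385, 25]) cube([306, 25, 178]);
translate([273, 684, 25]) cube([306, 25, 178]);
translate([273, 410, 25]) cube([25, 274, 178]);
translate([554, 410, 25]) cube([25, 274, 178]);


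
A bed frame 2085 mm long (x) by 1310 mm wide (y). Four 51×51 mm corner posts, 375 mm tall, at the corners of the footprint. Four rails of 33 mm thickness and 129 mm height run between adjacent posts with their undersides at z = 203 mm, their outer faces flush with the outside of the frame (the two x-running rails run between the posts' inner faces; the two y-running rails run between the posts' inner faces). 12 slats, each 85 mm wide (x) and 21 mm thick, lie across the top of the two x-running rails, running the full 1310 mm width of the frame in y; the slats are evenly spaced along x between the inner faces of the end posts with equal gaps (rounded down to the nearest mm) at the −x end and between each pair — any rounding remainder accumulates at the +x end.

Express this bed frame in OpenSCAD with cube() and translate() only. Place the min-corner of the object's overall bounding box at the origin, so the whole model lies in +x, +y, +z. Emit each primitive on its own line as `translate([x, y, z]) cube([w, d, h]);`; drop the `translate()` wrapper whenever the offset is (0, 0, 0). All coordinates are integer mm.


// slat z = rail_z + rail_h = 203 + 129 = 332
// slat gap = ⌊(1983 − 12·85) / 13⌋ = 74
cube([51, 51, 375]);
translate([0, 1259, 0]) cube([51, 51, 375]);
translate([2034, 0, 0]) cube([51, 51, 375]);
translate([2034, 1259, 0]) cube([51, 51, 375]);
translate([51, 0, 203]) cube([1983, 33, 129]);
translate([51, 1277, 203]) cube([1983, 33, 129]);
translate([0, 51, 203]) cube([33, 1208, 129]);
translate([2052, 51, 203]) cube([33, 1208, 129]);
translate([125, 0, 332]) cube([85, 1310, 21]);
translate([284, 0, 332]) cube([85, 1310, 21]);
translate([443, 0, 332]) cube([85, 1310, 21]);
translate([602, 0, 332]) cube([85, 1310, 21]);
translate([761, 0, 332]) cube([85, 1310, 21]);
translate([920, 0, 332]) cube([85, 1310, 21]);
translate([1079, 0, 332]) cube([85, 1310, 21]);
translate([1238, 0, 332]) cube([85, 1310, 21]);
translate([1397, 0, 332]) cube([85, 1310, 21]);
translate([1556, 0, 332]) cube([85, 1310, 21]);
translate([1715, 0, 332]) cube([85, 1310, 21]);
translate([1874, 0, 332]) cube([85, 1310, 21]);


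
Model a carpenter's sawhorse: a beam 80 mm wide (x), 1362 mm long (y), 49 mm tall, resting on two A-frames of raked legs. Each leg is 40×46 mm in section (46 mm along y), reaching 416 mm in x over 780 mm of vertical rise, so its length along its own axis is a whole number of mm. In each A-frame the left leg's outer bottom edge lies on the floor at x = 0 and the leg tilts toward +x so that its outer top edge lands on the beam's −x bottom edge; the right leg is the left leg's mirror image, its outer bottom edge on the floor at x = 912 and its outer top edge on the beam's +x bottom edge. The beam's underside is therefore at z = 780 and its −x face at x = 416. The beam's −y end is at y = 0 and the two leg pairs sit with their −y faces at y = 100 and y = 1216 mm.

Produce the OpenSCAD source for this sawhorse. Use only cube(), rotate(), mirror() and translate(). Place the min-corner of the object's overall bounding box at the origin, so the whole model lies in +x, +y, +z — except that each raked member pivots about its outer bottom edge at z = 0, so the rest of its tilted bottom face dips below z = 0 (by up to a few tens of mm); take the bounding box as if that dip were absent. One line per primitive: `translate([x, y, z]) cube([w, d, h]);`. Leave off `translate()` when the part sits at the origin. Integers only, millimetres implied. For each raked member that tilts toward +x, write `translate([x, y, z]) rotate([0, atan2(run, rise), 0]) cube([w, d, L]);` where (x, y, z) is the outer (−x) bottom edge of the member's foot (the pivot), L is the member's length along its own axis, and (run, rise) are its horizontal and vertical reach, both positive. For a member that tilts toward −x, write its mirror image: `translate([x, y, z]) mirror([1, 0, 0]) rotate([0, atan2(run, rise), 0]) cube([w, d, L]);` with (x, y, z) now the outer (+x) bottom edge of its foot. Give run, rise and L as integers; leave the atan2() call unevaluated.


translate([416, 0, 780]) cube([80, 1362, 49]);
translate([0, 100, 0]) rotate([0, atan2(416, 780), 0]) cube([40, 46, 884]);
translate([912, 100, 0]) mirror([1, 0, 0]) rotate([0, atan2(416, 780), 0]) cube([40, 46, 884]);
translate([0, 1216, 0]) rotate([0, atan2(416, 780), 0]) cube([40, 46, 884]);
translate([912, 1216, 0]) mirror([1, 0, 0]) rotate([0, atan2(416, 780), 0]) cube([40, 46, 884]);


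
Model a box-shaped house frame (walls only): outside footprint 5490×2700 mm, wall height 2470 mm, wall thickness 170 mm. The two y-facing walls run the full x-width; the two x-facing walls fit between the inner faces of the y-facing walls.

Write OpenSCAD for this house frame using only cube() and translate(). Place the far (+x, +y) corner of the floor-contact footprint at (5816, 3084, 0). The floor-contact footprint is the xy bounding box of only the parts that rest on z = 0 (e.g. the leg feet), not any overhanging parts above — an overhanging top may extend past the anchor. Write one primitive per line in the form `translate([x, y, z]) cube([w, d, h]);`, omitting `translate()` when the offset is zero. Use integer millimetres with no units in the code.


translate([326, 384, 0]) cube([5490, 170, 2470]);
translate([326, 2914, 0]) cube([5490, 170, 2470]);
translate([326, 554, 0]) cube([170, 2360, 2470]);
translate([5646, 554, 0]) cube([170, 2360, 2470]);
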